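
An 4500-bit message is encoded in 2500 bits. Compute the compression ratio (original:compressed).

Compression ratio = Original / Compressed
= 4500 / 2500 = 1.80:1


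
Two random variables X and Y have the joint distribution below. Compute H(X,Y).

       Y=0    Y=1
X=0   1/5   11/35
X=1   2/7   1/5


H(X,Y) = -Σ p(x,y) log₂ p(x,y)
  p(0,0)=1/5: -0.2000 × log₂(0.2000) = 0.4644
  p(0,1)=11/35: -0.3143 × log₂(0.3143) = 0.5248
  p(1,0)=2/7: -0.2857 × log₂(0.2857) = 0.5164
  p(1,1)=1/5: -0.2000 × log₂(0.2000) = 0.4644
H(X,Y) = 1.9700 bits


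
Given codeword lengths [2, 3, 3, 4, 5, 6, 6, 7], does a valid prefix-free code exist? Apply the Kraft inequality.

Kraft inequality: Σ 2^(-l_i) ≤ 1 for prefix-free code
Calculating: 2^(-2) + 2^(-3) + 2^(-3) + 2^(-4) + 2^(-5) + 2^(-6) + 2^(-6) + 2^(-7)
= 0.25 + 0.125 + 0.125 + 0.0625 + 0.03125 + 0.015625 + 0.015625 + 0.0078125
= 0.6328
Since 0.6328 ≤ 1, prefix-free code exists


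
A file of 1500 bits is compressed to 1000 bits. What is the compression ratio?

Compression ratio = Original / Compressed
= 1500 / 1000 = 1.50:1


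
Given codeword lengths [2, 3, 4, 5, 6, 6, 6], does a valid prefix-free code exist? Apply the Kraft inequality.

Kraft inequality: Σ 2^(-l_i) ≤ 1 for prefix-free code
Calculating: 2^(-2) + 2^(-3) + 2^(-4) + 2^(-5) + 2^(-6) + 2^(-6) + 2^(-6)
= 0.25 + 0.125 + 0.0625 + 0.03125 + 0.015625 + 0.015625 + 0.015625
= 0.5156
Since 0.5156 ≤ 1, prefix-free code exists


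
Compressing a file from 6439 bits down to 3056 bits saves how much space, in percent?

Space savings = (1 - Compressed/Original) × 100%
= (1 - 3056/6439) × 100%
= 52.54%


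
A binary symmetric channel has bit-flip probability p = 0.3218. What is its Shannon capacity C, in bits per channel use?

For BSC with error probability p:
C = 1 - H(p) where H(p) is binary entropy
H(0.3218) = -0.3218 × log₂(0.3218) - 0.6782 × log₂(0.6782)
H(p) = 0.9063
C = 1 - 0.9063 = 0.0937 bits/use


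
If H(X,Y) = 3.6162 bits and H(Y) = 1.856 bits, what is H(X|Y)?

Chain rule: H(X,Y) = H(X|Y) + H(Y)
H(X|Y) = H(X,Y) - H(Y) = 3.6162 - 1.856 = 1.7602 bits


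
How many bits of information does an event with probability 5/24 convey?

Information content I(x) = -log₂(p(x))
I = -log₂(5/24) = -log₂(0.2083)
I = 2.2630 bits


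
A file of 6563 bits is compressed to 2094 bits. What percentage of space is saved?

Space savings = (1 - Compressed/Original) × 100%
= (1 - 2094/6563) × 100%
= 68.09%


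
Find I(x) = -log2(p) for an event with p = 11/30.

Information content I(x) = -log₂(p(x))
I = -log₂(11/30) = -log₂(0.3667)
I = 1.4475 bits


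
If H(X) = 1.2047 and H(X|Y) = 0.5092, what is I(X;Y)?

I(X;Y) = H(X) - H(X|Y)
I(X;Y) = 1.2047 - 0.5092 = 0.6955 bits


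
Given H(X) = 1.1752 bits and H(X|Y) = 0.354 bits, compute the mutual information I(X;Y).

I(X;Y) = H(X) - H(X|Y)
I(X;Y) = 1.1752 - 0.354 = 0.8212 bits


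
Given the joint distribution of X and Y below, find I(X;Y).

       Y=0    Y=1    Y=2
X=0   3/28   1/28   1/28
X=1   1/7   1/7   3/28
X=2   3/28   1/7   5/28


H(X) = 1.4972, H(Y) = 1.5831, H(X,Y) = 3.0261
I(X;Y) = H(X) + H(Y) - H(X,Y) = 0.0543 bits


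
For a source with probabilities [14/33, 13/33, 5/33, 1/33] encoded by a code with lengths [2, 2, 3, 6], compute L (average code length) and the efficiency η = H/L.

Average length L = Σ p_i × l_i = 2.2727 bits
Entropy H = 1.6196 bits
Efficiency η = H/L × 100% = 71.26%


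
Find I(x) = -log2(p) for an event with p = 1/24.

Information content I(x) = -log₂(p(x))
I = -log₂(1/24) = -log₂(0.0417)
I = 4.5850 bits


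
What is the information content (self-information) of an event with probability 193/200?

Information content I(x) = -log₂(p(x))
I = -log₂(193/200) = -log₂(0.9650)
I = 0.0514 bits


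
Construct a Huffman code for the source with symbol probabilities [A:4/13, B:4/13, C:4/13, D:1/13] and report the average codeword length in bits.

Huffman tree construction:
Combine smallest probabilities repeatedly
Resulting codes:
  A: 01 (length 2)
  B: 10 (length 2)
  C: 11 (length 2)
  D: 00 (length 2)
Average length = Σ p(s) × length(s) = 2.0000 bits


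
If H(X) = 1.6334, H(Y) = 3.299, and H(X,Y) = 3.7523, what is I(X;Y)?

I(X;Y) = H(X) + H(Y) - H(X,Y)
I(X;Y) = 1.6334 + 3.299 - 3.7523 = 1.1801 bits


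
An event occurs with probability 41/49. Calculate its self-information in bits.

Information content I(x) = -log₂(p(x))
I = -log₂(41/49) = -log₂(0.8367)
I = 0.2572 bits


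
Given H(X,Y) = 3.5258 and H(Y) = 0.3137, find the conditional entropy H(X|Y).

Chain rule: H(X,Y) = H(X|Y) + H(Y)
H(X|Y) = H(X,Y) - H(Y) = 3.5258 - 0.3137 = 3.2121 bits


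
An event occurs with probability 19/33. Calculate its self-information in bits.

Information content I(x) = -log₂(p(x))
I = -log₂(19/33) = -log₂(0.5758)
I = 0.7965 bits


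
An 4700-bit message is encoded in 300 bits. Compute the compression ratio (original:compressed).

Compression ratio = Original / Compressed
= 4700 / 300 = 15.67:1


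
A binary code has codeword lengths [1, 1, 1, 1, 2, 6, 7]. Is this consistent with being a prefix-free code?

Kraft inequality: Σ 2^(-l_i) ≤ 1 for prefix-free code
Calculating: 2^(-1) + 2^(-1) + 2^(-1) + 2^(-1) + 2^(-2) + 2^(-6) + 2^(-7)
= 0.5 + 0.5 + 0.5 + 0.5 + 0.25 + 0.015625 + 0.0078125
= 2.2734
Since 2.2734 > 1, prefix-free code does not exist


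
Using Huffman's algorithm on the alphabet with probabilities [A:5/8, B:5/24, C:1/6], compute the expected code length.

Huffman tree construction:
Combine smallest probabilities repeatedly
Resulting codes:
  A: 1 (length 1)
  B: 01 (length 2)
  C: 00 (length 2)
Average length = Σ p(s) × length(s) = 1.3750 bits


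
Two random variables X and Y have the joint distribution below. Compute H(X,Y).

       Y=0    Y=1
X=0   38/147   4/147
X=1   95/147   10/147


H(X,Y) = -Σ p(x,y) log₂ p(x,y)
  p(0,0)=38/147: -0.2585 × log₂(0.2585) = 0.5045
  p(0,1)=4/147: -0.0272 × log₂(0.0272) = 0.1415
  p(1,0)=95/147: -0.6463 × log₂(0.6463) = 0.4070
  p(1,1)=10/147: -0.0680 × log₂(0.0680) = 0.2638
H(X,Y) = 1.3168 bits


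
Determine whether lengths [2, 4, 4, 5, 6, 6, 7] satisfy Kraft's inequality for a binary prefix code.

Kraft inequality: Σ 2^(-l_i) ≤ 1 for prefix-free code
Calculating: 2^(-2) + 2^(-4) + 2^(-4) + 2^(-5) + 2^(-6) + 2^(-6) + 2^(-7)
= 0.25 + 0.0625 + 0.0625 + 0.03125 + 0.015625 + 0.015625 + 0.0078125
= 0.4453
Since 0.4453 ≤ 1, prefix-free code exists


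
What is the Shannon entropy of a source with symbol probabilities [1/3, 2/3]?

H(X) = -Σ p(x) log₂ p(x)
  -1/3 × log₂(1/3) = 0.5283
  -2/3 × log₂(2/3) = 0.3900
H(X) = 0.9183 bits


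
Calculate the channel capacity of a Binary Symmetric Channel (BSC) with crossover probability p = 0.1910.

For BSC with error probability p:
C = 1 - H(p) where H(p) is binary entropy
H(0.1910) = -0.1910 × log₂(0.1910) - 0.8090 × log₂(0.8090)
H(p) = 0.7036
C = 1 - 0.7036 = 0.2964 bits/use


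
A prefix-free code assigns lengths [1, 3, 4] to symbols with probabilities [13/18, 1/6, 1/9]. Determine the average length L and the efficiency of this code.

Average length L = Σ p_i × l_i = 1.6667 bits
Entropy H = 1.1221 bits
Efficiency η = H/L × 100% = 67.33%


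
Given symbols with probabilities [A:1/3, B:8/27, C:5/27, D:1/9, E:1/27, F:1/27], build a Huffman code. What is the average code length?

Huffman tree construction:
Combine smallest probabilities repeatedly
Resulting codes:
  A: 11 (length 2)
  B: 10 (length 2)
  C: 00 (length 2)
  D: 011 (length 3)
  E: 0100 (length 4)
  F: 0101 (length 4)
Average length = Σ p(s) × length(s) = 2.2593 bits


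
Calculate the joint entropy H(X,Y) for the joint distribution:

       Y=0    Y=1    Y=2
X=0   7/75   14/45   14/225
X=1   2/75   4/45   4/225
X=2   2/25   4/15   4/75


H(X,Y) = -Σ p(x,y) log₂ p(x,y)
  p(0,0)=7/75: -0.0933 × log₂(0.0933) = 0.3193
  p(0,1)=14/45: -0.3111 × log₂(0.3111) = 0.5241
  p(0,2)=14/225: -0.0622 × log₂(0.0622) = 0.2493
  p(1,0)=2/75: -0.0267 × log₂(0.0267) = 0.1394
  p(1,1)=4/45: -0.0889 × log₂(0.0889) = 0.3104
  p(1,2)=4/225: -0.0178 × log₂(0.0178) = 0.1034
  p(2,0)=2/25: -0.0800 × log₂(0.0800) = 0.2915
  p(2,1)=4/15: -0.2667 × log₂(0.2667) = 0.5085
  p(2,2)=4/75: -0.0533 × log₂(0.0533) = 0.2255
H(X,Y) = 2.6714 bits


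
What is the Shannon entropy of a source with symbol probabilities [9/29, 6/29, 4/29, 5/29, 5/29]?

H(X) = -Σ p(x) log₂ p(x)
  -9/29 × log₂(9/29) = 0.5239
  -6/29 × log₂(6/29) = 0.4703
  -4/29 × log₂(4/29) = 0.3942
  -5/29 × log₂(5/29) = 0.4373
  -5/29 × log₂(5/29) = 0.4373
H(X) = 2.2629 bits


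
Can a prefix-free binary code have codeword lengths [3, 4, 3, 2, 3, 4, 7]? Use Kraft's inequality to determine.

Kraft inequality: Σ 2^(-l_i) ≤ 1 for prefix-free code
Calculating: 2^(-3) + 2^(-4) + 2^(-3) + 2^(-2) + 2^(-3) + 2^(-4) + 2^(-7)
= 0.125 + 0.0625 + 0.125 + 0.25 + 0.125 + 0.0625 + 0.0078125
= 0.7578
Since 0.7578 ≤ 1, prefix-free code exists


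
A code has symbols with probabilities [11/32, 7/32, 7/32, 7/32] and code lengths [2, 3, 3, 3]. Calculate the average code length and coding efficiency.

Average length L = Σ p_i × l_i = 2.6562 bits
Entropy H = 1.9685 bits
Efficiency η = H/L × 100% = 74.11%


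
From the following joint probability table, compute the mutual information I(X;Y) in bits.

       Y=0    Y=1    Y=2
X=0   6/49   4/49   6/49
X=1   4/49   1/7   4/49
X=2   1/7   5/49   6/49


H(X) = 1.5808, H(Y) = 1.5844, H(X,Y) = 3.1363
I(X;Y) = H(X) + H(Y) - H(X,Y) = 0.0289 bits


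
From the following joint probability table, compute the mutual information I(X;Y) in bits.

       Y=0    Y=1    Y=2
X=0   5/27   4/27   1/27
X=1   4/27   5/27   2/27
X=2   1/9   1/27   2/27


H(X) = 1.5407, H(Y) = 1.5012, H(X,Y) = 2.9781
I(X;Y) = H(X) + H(Y) - H(X,Y) = 0.0639 bits


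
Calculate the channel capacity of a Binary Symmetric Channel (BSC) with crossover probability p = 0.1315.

For BSC with error probability p:
C = 1 - H(p) where H(p) is binary entropy
H(0.1315) = -0.1315 × log₂(0.1315) - 0.8685 × log₂(0.8685)
H(p) = 0.5615
C = 1 - 0.5615 = 0.4385 bits/use


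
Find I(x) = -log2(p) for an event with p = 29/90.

Information content I(x) = -log₂(p(x))
I = -log₂(29/90) = -log₂(0.3222)
I = 1.6339 bits


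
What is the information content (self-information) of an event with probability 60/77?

Information content I(x) = -log₂(p(x))
I = -log₂(60/77) = -log₂(0.7792)
I = 0.3599 bits


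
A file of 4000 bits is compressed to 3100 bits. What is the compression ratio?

Compression ratio = Original / Compressed
= 4000 / 3100 = 1.29:1


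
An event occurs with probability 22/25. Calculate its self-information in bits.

Information content I(x) = -log₂(p(x))
I = -log₂(22/25) = -log₂(0.8800)
I = 0.1844 bits


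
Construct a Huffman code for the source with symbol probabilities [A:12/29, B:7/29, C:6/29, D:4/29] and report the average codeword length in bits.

Huffman tree construction:
Combine smallest probabilities repeatedly
Resulting codes:
  A: 0 (length 1)
  B: 10 (length 2)
  C: 111 (length 3)
  D: 110 (length 3)
Average length = Σ p(s) × length(s) = 1.9310 bits


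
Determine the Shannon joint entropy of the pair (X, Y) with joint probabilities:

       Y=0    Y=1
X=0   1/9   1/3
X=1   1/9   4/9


H(X,Y) = -Σ p(x,y) log₂ p(x,y)
  p(0,0)=1/9: -0.1111 × log₂(0.1111) = 0.3522
  p(0,1)=1/3: -0.3333 × log₂(0.3333) = 0.5283
  p(1,0)=1/9: -0.1111 × log₂(0.1111) = 0.3522
  p(1,1)=4/9: -0.4444 × log₂(0.4444) = 0.5200
H(X,Y) = 1.7527 bits


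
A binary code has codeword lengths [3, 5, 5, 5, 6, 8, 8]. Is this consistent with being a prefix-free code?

Kraft inequality: Σ 2^(-l_i) ≤ 1 for prefix-free code
Calculating: 2^(-3) + 2^(-5) + 2^(-5) + 2^(-5) + 2^(-6) + 2^(-8) + 2^(-8)
= 0.125 + 0.03125 + 0.03125 + 0.03125 + 0.015625 + 0.00390625 + 0.00390625
= 0.2422
Since 0.2422 ≤ 1, prefix-free code exists


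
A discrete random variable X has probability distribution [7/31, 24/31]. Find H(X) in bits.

H(X) = -Σ p(x) log₂ p(x)
  -7/31 × log₂(7/31) = 0.4848
  -24/31 × log₂(24/31) = 0.2859
H(X) = 0.7706 bits


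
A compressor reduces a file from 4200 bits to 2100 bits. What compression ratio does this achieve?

Compression ratio = Original / Compressed
= 4200 / 2100 = 2.00:1


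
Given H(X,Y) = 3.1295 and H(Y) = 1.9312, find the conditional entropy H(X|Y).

Chain rule: H(X,Y) = H(X|Y) + H(Y)
H(X|Y) = H(X,Y) - H(Y) = 3.1295 - 1.9312 = 1.1983 bits


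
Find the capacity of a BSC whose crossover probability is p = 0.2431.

For BSC with error probability p:
C = 1 - H(p) where H(p) is binary entropy
H(0.2431) = -0.2431 × log₂(0.2431) - 0.7569 × log₂(0.7569)
H(p) = 0.8002
C = 1 - 0.8002 = 0.1998 bits/use


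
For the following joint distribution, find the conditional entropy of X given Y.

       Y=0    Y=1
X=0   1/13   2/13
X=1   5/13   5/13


H(X|Y) = Σ_y p(y) H(X|Y=y)
  p(Y=0) = 6/13, H(X|Y=0) = 0.6500
  p(Y=1) = 7/13, H(X|Y=1) = 0.8631
H(X|Y) = 0.4615×0.6500 + 0.5385×0.8631 = 0.7648 bits


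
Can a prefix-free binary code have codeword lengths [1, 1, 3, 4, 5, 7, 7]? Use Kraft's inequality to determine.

Kraft inequality: Σ 2^(-l_i) ≤ 1 for prefix-free code
Calculating: 2^(-1) + 2^(-1) + 2^(-3) + 2^(-4) + 2^(-5) + 2^(-7) + 2^(-7)
= 0.5 + 0.5 + 0.125 + 0.0625 + 0.03125 + 0.0078125 + 0.0078125
= 1.2344
Since 1.2344 > 1, prefix-free code does not exist


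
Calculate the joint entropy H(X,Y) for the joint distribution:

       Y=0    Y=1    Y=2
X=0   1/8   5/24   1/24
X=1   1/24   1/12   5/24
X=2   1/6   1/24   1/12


H(X,Y) = -Σ p(x,y) log₂ p(x,y)
  p(0,0)=1/8: -0.1250 × log₂(0.1250) = 0.3750
  p(0,1)=5/24: -0.2083 × log₂(0.2083) = 0.4715
  p(0,2)=1/24: -0.0417 × log₂(0.0417) = 0.1910
  p(1,0)=1/24: -0.0417 × log₂(0.0417) = 0.1910
  p(1,1)=1/12: -0.0833 × log₂(0.0833) = 0.2987
  p(1,2)=5/24: -0.2083 × log₂(0.2083) = 0.4715
  p(2,0)=1/6: -0.1667 × log₂(0.1667) = 0.4308
  p(2,1)=1/24: -0.0417 × log₂(0.0417) = 0.1910
  p(2,2)=1/12: -0.0833 × log₂(0.0833) = 0.2987
H(X,Y) = 2.9194 bits


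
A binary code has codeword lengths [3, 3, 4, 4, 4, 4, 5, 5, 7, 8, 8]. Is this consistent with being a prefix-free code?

Kraft inequality: Σ 2^(-l_i) ≤ 1 for prefix-free code
Calculating: 2^(-3) + 2^(-3) + 2^(-4) + 2^(-4) + 2^(-4) + 2^(-4) + 2^(-5) + 2^(-5) + 2^(-7) + 2^(-8) + 2^(-8)
= 0.125 + 0.125 + 0.0625 + 0.0625 + 0.0625 + 0.0625 + 0.03125 + 0.03125 + 0.0078125 + 0.00390625 + 0.00390625
= 0.5781
Since 0.5781 ≤ 1, prefix-free code exists


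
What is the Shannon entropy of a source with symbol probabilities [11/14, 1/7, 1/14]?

H(X) = -Σ p(x) log₂ p(x)
  -11/14 × log₂(11/14) = 0.2734
  -1/7 × log₂(1/7) = 0.4011
  -1/14 × log₂(1/14) = 0.2720
H(X) = 0.9464 bits


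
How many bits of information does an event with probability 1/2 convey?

Information content I(x) = -log₂(p(x))
I = -log₂(1/2) = -log₂(0.5000)
I = 1.0000 bits


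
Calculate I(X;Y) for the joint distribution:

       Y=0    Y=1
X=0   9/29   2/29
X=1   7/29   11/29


H(X) = 0.9576, H(Y) = 0.9923, H(X,Y) = 1.8154
I(X;Y) = H(X) + H(Y) - H(X,Y) = 0.1344 bits


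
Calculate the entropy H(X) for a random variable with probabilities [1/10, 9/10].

H(X) = -Σ p(x) log₂ p(x)
  -1/10 × log₂(1/10) = 0.3322
  -9/10 × log₂(9/10) = 0.1368
H(X) = 0.4690 bits


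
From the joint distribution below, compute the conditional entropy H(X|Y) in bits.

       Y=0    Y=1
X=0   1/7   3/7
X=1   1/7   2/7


H(X|Y) = Σ_y p(y) H(X|Y=y)
  p(Y=0) = 2/7, H(X|Y=0) = 1.0000
  p(Y=1) = 5/7, H(X|Y=1) = 0.9710
H(X|Y) = 0.2857×1.0000 + 0.7143×0.9710 = 0.9793 bits


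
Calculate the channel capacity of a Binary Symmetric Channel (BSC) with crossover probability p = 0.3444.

For BSC with error probability p:
C = 1 - H(p) where H(p) is binary entropy
H(0.3444) = -0.3444 × log₂(0.3444) - 0.6556 × log₂(0.6556)
H(p) = 0.9290
C = 1 - 0.9290 = 0.0710 bits/use


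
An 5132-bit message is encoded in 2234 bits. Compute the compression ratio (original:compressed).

Compression ratio = Original / Compressed
= 5132 / 2234 = 2.30:1


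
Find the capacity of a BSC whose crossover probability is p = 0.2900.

For BSC with error probability p:
C = 1 - H(p) where H(p) is binary entropy
H(0.2900) = -0.2900 × log₂(0.2900) - 0.7100 × log₂(0.7100)
H(p) = 0.8687
C = 1 - 0.8687 = 0.1313 bits/use


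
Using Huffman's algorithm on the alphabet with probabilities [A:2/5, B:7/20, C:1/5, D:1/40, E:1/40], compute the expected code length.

Huffman tree construction:
Combine smallest probabilities repeatedly
Resulting codes:
  A: 0 (length 1)
  B: 11 (length 2)
  C: 101 (length 3)
  D: 1000 (length 4)
  E: 1001 (length 4)
Average length = Σ p(s) × length(s) = 1.9000 bits


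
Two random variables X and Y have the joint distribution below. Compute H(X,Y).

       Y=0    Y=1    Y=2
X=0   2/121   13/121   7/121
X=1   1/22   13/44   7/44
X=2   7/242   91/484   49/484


H(X,Y) = -Σ p(x,y) log₂ p(x,y)
  p(0,0)=2/121: -0.0165 × log₂(0.0165) = 0.0978
  p(0,1)=13/121: -0.1074 × log₂(0.1074) = 0.3458
  p(0,2)=7/121: -0.0579 × log₂(0.0579) = 0.2379
  p(1,0)=1/22: -0.0455 × log₂(0.0455) = 0.2027
  p(1,1)=13/44: -0.2955 × log₂(0.2955) = 0.5197
  p(1,2)=7/44: -0.1591 × log₂(0.1591) = 0.4219
  p(2,0)=7/242: -0.0289 × log₂(0.0289) = 0.1479
  p(2,1)=91/484: -0.1880 × log₂(0.1880) = 0.4533
  p(2,2)=49/484: -0.1012 × log₂(0.1012) = 0.3345
H(X,Y) = 2.7615 bits


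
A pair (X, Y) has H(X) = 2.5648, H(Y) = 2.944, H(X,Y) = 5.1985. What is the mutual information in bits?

I(X;Y) = H(X) + H(Y) - H(X,Y)
I(X;Y) = 2.5648 + 2.944 - 5.1985 = 0.3103 bits


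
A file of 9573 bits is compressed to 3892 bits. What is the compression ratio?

Compression ratio = Original / Compressed
= 9573 / 3892 = 2.46:1


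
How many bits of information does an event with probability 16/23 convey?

Information content I(x) = -log₂(p(x))
I = -log₂(16/23) = -log₂(0.6957)
I = 0.5236 bits


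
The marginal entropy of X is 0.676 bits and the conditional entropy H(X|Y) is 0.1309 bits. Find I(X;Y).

I(X;Y) = H(X) - H(X|Y)
I(X;Y) = 0.676 - 0.1309 = 0.5451 bits


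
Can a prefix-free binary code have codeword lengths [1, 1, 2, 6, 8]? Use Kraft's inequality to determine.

Kraft inequality: Σ 2^(-l_i) ≤ 1 for prefix-free code
Calculating: 2^(-1) + 2^(-1) + 2^(-2) + 2^(-6) + 2^(-8)
= 0.5 + 0.5 + 0.25 + 0.015625 + 0.00390625
= 1.2695
Since 1.2695 > 1, prefix-free code does not exist


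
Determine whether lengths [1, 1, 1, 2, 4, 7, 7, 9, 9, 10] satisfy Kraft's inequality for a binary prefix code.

Kraft inequality: Σ 2^(-l_i) ≤ 1 for prefix-free code
Calculating: 2^(-1) + 2^(-1) + 2^(-1) + 2^(-2) + 2^(-4) + 2^(-7) + 2^(-7) + 2^(-9) + 2^(-9) + 2^(-10)
= 0.5 + 0.5 + 0.5 + 0.25 + 0.0625 + 0.0078125 + 0.0078125 + 0.001953125 + 0.001953125 + 0.0009765625
= 1.8330
Since 1.8330 > 1, prefix-free code does not exist


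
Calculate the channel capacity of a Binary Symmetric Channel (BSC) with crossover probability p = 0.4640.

For BSC with error probability p:
C = 1 - H(p) where H(p) is binary entropy
H(0.4640) = -0.4640 × log₂(0.4640) - 0.5360 × log₂(0.5360)
H(p) = 0.9963
C = 1 - 0.9963 = 0.0037 bits/use


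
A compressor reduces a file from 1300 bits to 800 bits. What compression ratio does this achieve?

Compression ratio = Original / Compressed
= 1300 / 800 = 1.62:1


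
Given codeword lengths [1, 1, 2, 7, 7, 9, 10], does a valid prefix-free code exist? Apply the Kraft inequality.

Kraft inequality: Σ 2^(-l_i) ≤ 1 for prefix-free code
Calculating: 2^(-1) + 2^(-1) + 2^(-2) + 2^(-7) + 2^(-7) + 2^(-9) + 2^(-10)
= 0.5 + 0.5 + 0.25 + 0.0078125 + 0.0078125 + 0.001953125 + 0.0009765625
= 1.2686
Since 1.2686 > 1, prefix-free code does not exist


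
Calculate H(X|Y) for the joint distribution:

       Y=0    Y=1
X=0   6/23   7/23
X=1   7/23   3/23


H(X|Y) = Σ_y p(y) H(X|Y=y)
  p(Y=0) = 13/23, H(X|Y=0) = 0.9957
  p(Y=1) = 10/23, H(X|Y=1) = 0.8813
H(X|Y) = 0.5652×0.9957 + 0.4348×0.8813 = 0.9460 bits


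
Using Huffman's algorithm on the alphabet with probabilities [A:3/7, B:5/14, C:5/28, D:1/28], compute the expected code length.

Huffman tree construction:
Combine smallest probabilities repeatedly
Resulting codes:
  A: 0 (length 1)
  B: 11 (length 2)
  C: 101 (length 3)
  D: 100 (length 3)
Average length = Σ p(s) × length(s) = 1.7857 bits


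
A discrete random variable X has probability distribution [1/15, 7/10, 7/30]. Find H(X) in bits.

H(X) = -Σ p(x) log₂ p(x)
  -1/15 × log₂(1/15) = 0.2605
  -7/10 × log₂(7/10) = 0.3602
  -7/30 × log₂(7/30) = 0.4899
H(X) = 1.1106 bits


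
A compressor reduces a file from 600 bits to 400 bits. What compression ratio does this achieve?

Compression ratio = Original / Compressed
= 600 / 400 = 1.50:1


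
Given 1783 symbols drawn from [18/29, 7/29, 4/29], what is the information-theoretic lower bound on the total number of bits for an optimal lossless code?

Entropy H = 1.3163 bits/symbol
Minimum bits = H × n = 1.3163 × 1783
= 2346.88 bits


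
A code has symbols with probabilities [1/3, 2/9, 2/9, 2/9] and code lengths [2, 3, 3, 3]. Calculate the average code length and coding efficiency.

Average length L = Σ p_i × l_i = 2.6667 bits
Entropy H = 1.9749 bits
Efficiency η = H/L × 100% = 74.06%


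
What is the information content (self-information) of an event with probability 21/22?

Information content I(x) = -log₂(p(x))
I = -log₂(21/22) = -log₂(0.9545)
I = 0.0671 bits


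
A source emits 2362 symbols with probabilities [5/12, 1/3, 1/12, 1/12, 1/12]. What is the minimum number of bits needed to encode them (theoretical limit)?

Entropy H = 1.9508 bits/symbol
Minimum bits = H × n = 1.9508 × 2362
= 4607.85 bits


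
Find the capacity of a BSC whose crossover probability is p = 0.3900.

For BSC with error probability p:
C = 1 - H(p) where H(p) is binary entropy
H(0.3900) = -0.3900 × log₂(0.3900) - 0.6100 × log₂(0.6100)
H(p) = 0.9648
C = 1 - 0.9648 = 0.0352 bits/use


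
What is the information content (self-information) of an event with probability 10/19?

Information content I(x) = -log₂(p(x))
I = -log₂(10/19) = -log₂(0.5263)
I = 0.9260 bits


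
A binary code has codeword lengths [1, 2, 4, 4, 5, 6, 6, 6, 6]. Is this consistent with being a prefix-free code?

Kraft inequality: Σ 2^(-l_i) ≤ 1 for prefix-free code
Calculating: 2^(-1) + 2^(-2) + 2^(-4) + 2^(-4) + 2^(-5) + 2^(-6) + 2^(-6) + 2^(-6) + 2^(-6)
= 0.5 + 0.25 + 0.0625 + 0.0625 + 0.03125 + 0.015625 + 0.015625 + 0.015625 + 0.015625
= 0.9688
Since 0.9688 ≤ 1, prefix-free code exists


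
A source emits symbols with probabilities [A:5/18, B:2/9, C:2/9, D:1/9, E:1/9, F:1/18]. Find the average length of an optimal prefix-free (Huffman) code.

Huffman tree construction:
Combine smallest probabilities repeatedly
Resulting codes:
  A: 10 (length 2)
  B: 00 (length 2)
  C: 01 (length 2)
  D: 1111 (length 4)
  E: 110 (length 3)
  F: 1110 (length 4)
Average length = Σ p(s) × length(s) = 2.4444 bits


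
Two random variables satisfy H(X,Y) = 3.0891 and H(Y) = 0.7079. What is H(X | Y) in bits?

Chain rule: H(X,Y) = H(X|Y) + H(Y)
H(X|Y) = H(X,Y) - H(Y) = 3.0891 - 0.7079 = 2.3812 bits


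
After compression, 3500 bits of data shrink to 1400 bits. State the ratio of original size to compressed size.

Compression ratio = Original / Compressed
= 3500 / 1400 = 2.50:1


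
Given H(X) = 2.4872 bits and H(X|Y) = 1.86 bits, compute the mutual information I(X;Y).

I(X;Y) = H(X) - H(X|Y)
I(X;Y) = 2.4872 - 1.86 = 0.6272 bits


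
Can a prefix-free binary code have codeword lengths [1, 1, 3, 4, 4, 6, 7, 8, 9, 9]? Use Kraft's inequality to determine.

Kraft inequality: Σ 2^(-l_i) ≤ 1 for prefix-free code
Calculating: 2^(-1) + 2^(-1) + 2^(-3) + 2^(-4) + 2^(-4) + 2^(-6) + 2^(-7) + 2^(-8) + 2^(-9) + 2^(-9)
= 0.5 + 0.5 + 0.125 + 0.0625 + 0.0625 + 0.015625 + 0.0078125 + 0.00390625 + 0.001953125 + 0.001953125
= 1.2812
Since 1.2812 > 1, prefix-free code does not exist


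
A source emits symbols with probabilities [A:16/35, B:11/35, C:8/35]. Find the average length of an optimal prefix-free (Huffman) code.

Huffman tree construction:
Combine smallest probabilities repeatedly
Resulting codes:
  A: 0 (length 1)
  B: 11 (length 2)
  C: 10 (length 2)
Average length = Σ p(s) × length(s) = 1.5429 bits


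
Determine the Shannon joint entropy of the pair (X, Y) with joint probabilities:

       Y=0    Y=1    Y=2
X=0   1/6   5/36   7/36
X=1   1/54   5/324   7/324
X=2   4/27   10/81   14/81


H(X,Y) = -Σ p(x,y) log₂ p(x,y)
  p(0,0)=1/6: -0.1667 × log₂(0.1667) = 0.4308
  p(0,1)=5/36: -0.1389 × log₂(0.1389) = 0.3956
  p(0,2)=7/36: -0.1944 × log₂(0.1944) = 0.4594
  p(1,0)=1/54: -0.0185 × log₂(0.0185) = 0.1066
  p(1,1)=5/324: -0.0154 × log₂(0.0154) = 0.0929
  p(1,2)=7/324: -0.0216 × log₂(0.0216) = 0.1195
  p(2,0)=4/27: -0.1481 × log₂(0.1481) = 0.4081
  p(2,1)=10/81: -0.1235 × log₂(0.1235) = 0.3726
  p(2,2)=14/81: -0.1728 × log₂(0.1728) = 0.4377
H(X,Y) = 2.8232 bits


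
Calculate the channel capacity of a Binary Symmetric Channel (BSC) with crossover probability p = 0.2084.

For BSC with error probability p:
C = 1 - H(p) where H(p) is binary entropy
H(0.2084) = -0.2084 × log₂(0.2084) - 0.7916 × log₂(0.7916)
H(p) = 0.7384
C = 1 - 0.7384 = 0.2616 bits/use


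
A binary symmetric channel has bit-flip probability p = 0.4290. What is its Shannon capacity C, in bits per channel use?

For BSC with error probability p:
C = 1 - H(p) where H(p) is binary entropy
H(0.4290) = -0.4290 × log₂(0.4290) - 0.5710 × log₂(0.5710)
H(p) = 0.9854
C = 1 - 0.9854 = 0.0146 bits/use


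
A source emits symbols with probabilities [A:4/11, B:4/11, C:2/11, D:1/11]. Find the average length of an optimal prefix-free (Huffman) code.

Huffman tree construction:
Combine smallest probabilities repeatedly
Resulting codes:
  A: 11 (length 2)
  B: 0 (length 1)
  C: 101 (length 3)
  D: 100 (length 3)
Average length = Σ p(s) × length(s) = 1.9091 bits


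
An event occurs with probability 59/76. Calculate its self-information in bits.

Information content I(x) = -log₂(p(x))
I = -log₂(59/76) = -log₂(0.7763)
I = 0.3653 bits


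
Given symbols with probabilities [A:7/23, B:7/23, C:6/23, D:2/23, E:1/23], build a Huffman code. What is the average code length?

Huffman tree construction:
Combine smallest probabilities repeatedly
Resulting codes:
  A: 10 (length 2)
  B: 11 (length 2)
  C: 01 (length 2)
  D: 001 (length 3)
  E: 000 (length 3)
Average length = Σ p(s) × length(s) = 2.1304 bits


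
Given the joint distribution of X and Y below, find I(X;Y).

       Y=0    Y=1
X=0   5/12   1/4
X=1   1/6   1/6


H(X) = 0.9183, H(Y) = 0.9799, H(X,Y) = 1.8879
I(X;Y) = H(X) + H(Y) - H(X,Y) = 0.0102 bits


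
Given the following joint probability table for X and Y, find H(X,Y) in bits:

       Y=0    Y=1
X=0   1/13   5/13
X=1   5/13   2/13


H(X,Y) = -Σ p(x,y) log₂ p(x,y)
  p(0,0)=1/13: -0.0769 × log₂(0.0769) = 0.2846
  p(0,1)=5/13: -0.3846 × log₂(0.3846) = 0.5302
  p(1,0)=5/13: -0.3846 × log₂(0.3846) = 0.5302
  p(1,1)=2/13: -0.1538 × log₂(0.1538) = 0.4155
H(X,Y) = 1.7605 bits


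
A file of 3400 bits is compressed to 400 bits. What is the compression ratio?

Compression ratio = Original / Compressed
= 3400 / 400 = 8.50:1


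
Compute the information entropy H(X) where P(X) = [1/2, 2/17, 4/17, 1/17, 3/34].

H(X) = -Σ p(x) log₂ p(x)
  -1/2 × log₂(1/2) = 0.5000
  -2/17 × log₂(2/17) = 0.3632
  -4/17 × log₂(4/17) = 0.4912
  -1/17 × log₂(1/17) = 0.2404
  -3/34 × log₂(3/34) = 0.3090
H(X) = 1.9039 bits


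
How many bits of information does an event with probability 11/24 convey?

Information content I(x) = -log₂(p(x))
I = -log₂(11/24) = -log₂(0.4583)
I = 1.1255 bits


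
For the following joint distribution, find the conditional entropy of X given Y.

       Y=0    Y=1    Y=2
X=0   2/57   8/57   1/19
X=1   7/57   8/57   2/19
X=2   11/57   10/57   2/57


H(X|Y) = Σ_y p(y) H(X|Y=y)
  p(Y=0) = 20/57, H(X|Y=0) = 1.3367
  p(Y=1) = 26/57, H(X|Y=1) = 1.5766
  p(Y=2) = 11/57, H(X|Y=2) = 1.4354
H(X|Y) = 0.3509×1.3367 + 0.4561×1.5766 + 0.1930×1.4354 = 1.4652 bits


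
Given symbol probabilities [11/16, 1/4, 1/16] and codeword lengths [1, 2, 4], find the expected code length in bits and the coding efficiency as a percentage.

Average length L = Σ p_i × l_i = 1.4375 bits
Entropy H = 1.1216 bits
Efficiency η = H/L × 100% = 78.03%


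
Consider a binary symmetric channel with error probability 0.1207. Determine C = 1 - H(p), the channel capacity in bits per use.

For BSC with error probability p:
C = 1 - H(p) where H(p) is binary entropy
H(0.1207) = -0.1207 × log₂(0.1207) - 0.8793 × log₂(0.8793)
H(p) = 0.5314
C = 1 - 0.5314 = 0.4686 bits/use


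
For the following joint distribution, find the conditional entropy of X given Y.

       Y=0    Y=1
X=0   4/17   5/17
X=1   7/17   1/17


H(X|Y) = Σ_y p(y) H(X|Y=y)
  p(Y=0) = 11/17, H(X|Y=0) = 0.9457
  p(Y=1) = 6/17, H(X|Y=1) = 0.6500
H(X|Y) = 0.6471×0.9457 + 0.3529×0.6500 = 0.8413 bits


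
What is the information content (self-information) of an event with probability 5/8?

Information content I(x) = -log₂(p(x))
I = -log₂(5/8) = -log₂(0.6250)
I = 0.6781 bits


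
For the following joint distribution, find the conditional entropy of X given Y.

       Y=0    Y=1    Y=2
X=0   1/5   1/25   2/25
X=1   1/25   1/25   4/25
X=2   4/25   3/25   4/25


H(X|Y) = Σ_y p(y) H(X|Y=y)
  p(Y=0) = 2/5, H(X|Y=0) = 1.3610
  p(Y=1) = 1/5, H(X|Y=1) = 1.3710
  p(Y=2) = 2/5, H(X|Y=2) = 1.5219
H(X|Y) = 0.4000×1.3610 + 0.2000×1.3710 + 0.4000×1.5219 = 1.4273 bits


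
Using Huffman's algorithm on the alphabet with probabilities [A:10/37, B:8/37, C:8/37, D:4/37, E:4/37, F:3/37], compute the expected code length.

Huffman tree construction:
Combine smallest probabilities repeatedly
Resulting codes:
  A: 10 (length 2)
  B: 00 (length 2)
  C: 01 (length 2)
  D: 1111 (length 4)
  E: 110 (length 3)
  F: 1110 (length 4)
Average length = Σ p(s) × length(s) = 2.4865 bits


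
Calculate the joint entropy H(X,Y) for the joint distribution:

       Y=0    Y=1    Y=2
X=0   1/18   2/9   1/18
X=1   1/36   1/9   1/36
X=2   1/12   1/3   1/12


H(X,Y) = -Σ p(x,y) log₂ p(x,y)
  p(0,0)=1/18: -0.0556 × log₂(0.0556) = 0.2317
  p(0,1)=2/9: -0.2222 × log₂(0.2222) = 0.4822
  p(0,2)=1/18: -0.0556 × log₂(0.0556) = 0.2317
  p(1,0)=1/36: -0.0278 × log₂(0.0278) = 0.1436
  p(1,1)=1/9: -0.1111 × log₂(0.1111) = 0.3522
  p(1,2)=1/36: -0.0278 × log₂(0.0278) = 0.1436
  p(2,0)=1/12: -0.0833 × log₂(0.0833) = 0.2987
  p(2,1)=1/3: -0.3333 × log₂(0.3333) = 0.5283
  p(2,2)=1/12: -0.0833 × log₂(0.0833) = 0.2987
H(X,Y) = 2.7108 bits


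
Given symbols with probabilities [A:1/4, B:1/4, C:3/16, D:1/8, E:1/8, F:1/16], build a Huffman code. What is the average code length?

Huffman tree construction:
Combine smallest probabilities repeatedly
Resulting codes:
  A: 01 (length 2)
  B: 10 (length 2)
  C: 111 (length 3)
  D: 001 (length 3)
  E: 110 (length 3)
  F: 000 (length 3)
Average length = Σ p(s) × length(s) = 2.5000 bits


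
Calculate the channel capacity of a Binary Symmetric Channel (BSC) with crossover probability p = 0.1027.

For BSC with error probability p:
C = 1 - H(p) where H(p) is binary entropy
H(0.1027) = -0.1027 × log₂(0.1027) - 0.8973 × log₂(0.8973)
H(p) = 0.4775
C = 1 - 0.4775 = 0.5225 bits/use


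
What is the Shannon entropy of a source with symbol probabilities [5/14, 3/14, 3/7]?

H(X) = -Σ p(x) log₂ p(x)
  -5/14 × log₂(5/14) = 0.5305
  -3/14 × log₂(3/14) = 0.4762
  -3/7 × log₂(3/7) = 0.5239
H(X) = 1.5306 bits


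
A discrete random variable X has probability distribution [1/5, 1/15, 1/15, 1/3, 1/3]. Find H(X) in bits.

H(X) = -Σ p(x) log₂ p(x)
  -1/5 × log₂(1/5) = 0.4644
  -1/15 × log₂(1/15) = 0.2605
  -1/15 × log₂(1/15) = 0.2605
  -1/3 × log₂(1/3) = 0.5283
  -1/3 × log₂(1/3) = 0.5283
H(X) = 2.0419 bits


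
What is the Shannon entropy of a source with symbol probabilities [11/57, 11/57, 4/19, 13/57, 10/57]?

H(X) = -Σ p(x) log₂ p(x)
  -11/57 × log₂(11/57) = 0.4580
  -11/57 × log₂(11/57) = 0.4580
  -4/19 × log₂(4/19) = 0.4732
  -13/57 × log₂(13/57) = 0.4863
  -10/57 × log₂(10/57) = 0.4405
H(X) = 2.3162 bits


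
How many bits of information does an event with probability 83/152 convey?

Information content I(x) = -log₂(p(x))
I = -log₂(83/152) = -log₂(0.5461)
I = 0.8729 bits


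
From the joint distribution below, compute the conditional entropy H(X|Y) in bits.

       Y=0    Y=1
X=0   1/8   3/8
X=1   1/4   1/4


H(X|Y) = Σ_y p(y) H(X|Y=y)
  p(Y=0) = 3/8, H(X|Y=0) = 0.9183
  p(Y=1) = 5/8, H(X|Y=1) = 0.9710
H(X|Y) = 0.3750×0.9183 + 0.6250×0.9710 = 0.9512 bits


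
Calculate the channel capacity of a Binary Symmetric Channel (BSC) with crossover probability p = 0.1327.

For BSC with error probability p:
C = 1 - H(p) where H(p) is binary entropy
H(0.1327) = -0.1327 × log₂(0.1327) - 0.8673 × log₂(0.8673)
H(p) = 0.5648
C = 1 - 0.5648 = 0.4352 bits/use


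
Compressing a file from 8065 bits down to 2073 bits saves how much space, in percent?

Space savings = (1 - Compressed/Original) × 100%
= (1 - 2073/8065) × 100%
= 74.30%


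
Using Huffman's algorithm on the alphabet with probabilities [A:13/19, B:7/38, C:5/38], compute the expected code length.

Huffman tree construction:
Combine smallest probabilities repeatedly
Resulting codes:
  A: 1 (length 1)
  B: 01 (length 2)
  C: 00 (length 2)
Average length = Σ p(s) × length(s) = 1.3158 bits


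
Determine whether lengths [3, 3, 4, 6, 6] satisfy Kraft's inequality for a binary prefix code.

Kraft inequality: Σ 2^(-l_i) ≤ 1 for prefix-free code
Calculating: 2^(-3) + 2^(-3) + 2^(-4) + 2^(-6) + 2^(-6)
= 0.125 + 0.125 + 0.0625 + 0.015625 + 0.015625
= 0.3438
Since 0.3438 ≤ 1, prefix-free code exists


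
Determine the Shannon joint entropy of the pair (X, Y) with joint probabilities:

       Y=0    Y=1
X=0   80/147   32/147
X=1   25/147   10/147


H(X,Y) = -Σ p(x,y) log₂ p(x,y)
  p(0,0)=80/147: -0.5442 × log₂(0.5442) = 0.4777
  p(0,1)=32/147: -0.2177 × log₂(0.2177) = 0.4788
  p(1,0)=25/147: -0.1701 × log₂(0.1701) = 0.4347
  p(1,1)=10/147: -0.0680 × log₂(0.0680) = 0.2638
H(X,Y) = 1.6550 bits


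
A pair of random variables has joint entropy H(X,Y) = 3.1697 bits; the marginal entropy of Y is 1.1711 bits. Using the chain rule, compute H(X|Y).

Chain rule: H(X,Y) = H(X|Y) + H(Y)
H(X|Y) = H(X,Y) - H(Y) = 3.1697 - 1.1711 = 1.9986 bits


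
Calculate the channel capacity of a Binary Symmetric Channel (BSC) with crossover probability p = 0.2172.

For BSC with error probability p:
C = 1 - H(p) where H(p) is binary entropy
H(0.2172) = -0.2172 × log₂(0.2172) - 0.7828 × log₂(0.7828)
H(p) = 0.7550
C = 1 - 0.7550 = 0.2450 bits/use


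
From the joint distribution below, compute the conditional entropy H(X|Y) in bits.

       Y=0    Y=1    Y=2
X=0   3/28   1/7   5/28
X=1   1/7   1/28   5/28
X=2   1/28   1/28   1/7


H(X|Y) = Σ_y p(y) H(X|Y=y)
  p(Y=0) = 2/7, H(X|Y=0) = 1.4056
  p(Y=1) = 3/14, H(X|Y=1) = 1.2516
  p(Y=2) = 1/2, H(X|Y=2) = 1.5774
H(X|Y) = 0.2857×1.4056 + 0.2143×1.2516 + 0.5000×1.5774 = 1.4585 bits


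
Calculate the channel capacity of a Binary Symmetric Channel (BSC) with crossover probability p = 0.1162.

For BSC with error probability p:
C = 1 - H(p) where H(p) is binary entropy
H(0.1162) = -0.1162 × log₂(0.1162) - 0.8838 × log₂(0.8838)
H(p) = 0.5183
C = 1 - 0.5183 = 0.4817 bits/use


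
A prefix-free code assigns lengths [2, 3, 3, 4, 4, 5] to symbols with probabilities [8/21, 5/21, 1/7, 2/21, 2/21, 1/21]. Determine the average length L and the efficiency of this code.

Average length L = Σ p_i × l_i = 2.9048 bits
Entropy H = 2.2797 bits
Efficiency η = H/L × 100% = 78.48%


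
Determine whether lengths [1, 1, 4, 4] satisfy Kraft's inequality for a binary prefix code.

Kraft inequality: Σ 2^(-l_i) ≤ 1 for prefix-free code
Calculating: 2^(-1) + 2^(-1) + 2^(-4) + 2^(-4)
= 0.5 + 0.5 + 0.0625 + 0.0625
= 1.1250
Since 1.1250 > 1, prefix-free code does not exist


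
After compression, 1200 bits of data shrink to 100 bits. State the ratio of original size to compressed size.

Compression ratio = Original / Compressed
= 1200 / 100 = 12.00:1


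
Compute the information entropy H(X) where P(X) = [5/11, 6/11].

H(X) = -Σ p(x) log₂ p(x)
  -5/11 × log₂(5/11) = 0.5170
  -6/11 × log₂(6/11) = 0.4770
H(X) = 0.9940 bits


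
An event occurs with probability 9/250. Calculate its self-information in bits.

Information content I(x) = -log₂(p(x))
I = -log₂(9/250) = -log₂(0.0360)
I = 4.7959 bits


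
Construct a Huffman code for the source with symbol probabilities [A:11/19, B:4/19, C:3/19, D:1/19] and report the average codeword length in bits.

Huffman tree construction:
Combine smallest probabilities repeatedly
Resulting codes:
  A: 1 (length 1)
  B: 00 (length 2)
  C: 011 (length 3)
  D: 010 (length 3)
Average length = Σ p(s) × length(s) = 1.6316 bits


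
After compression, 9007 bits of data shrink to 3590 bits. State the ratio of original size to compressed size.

Compression ratio = Original / Compressed
= 9007 / 3590 = 2.51:1


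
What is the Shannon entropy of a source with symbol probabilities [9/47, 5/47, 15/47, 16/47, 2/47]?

H(X) = -Σ p(x) log₂ p(x)
  -9/47 × log₂(9/47) = 0.4566
  -5/47 × log₂(5/47) = 0.3439
  -15/47 × log₂(15/47) = 0.5259
  -16/47 × log₂(16/47) = 0.5292
  -2/47 × log₂(2/47) = 0.1938
H(X) = 2.0494 bits


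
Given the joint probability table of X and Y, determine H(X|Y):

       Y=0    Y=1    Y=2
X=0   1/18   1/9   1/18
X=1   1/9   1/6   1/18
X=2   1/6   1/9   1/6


H(X|Y) = Σ_y p(y) H(X|Y=y)
  p(Y=0) = 1/3, H(X|Y=0) = 1.4591
  p(Y=1) = 7/18, H(X|Y=1) = 1.5567
  p(Y=2) = 5/18, H(X|Y=2) = 1.3710
H(X|Y) = 0.3333×1.4591 + 0.3889×1.5567 + 0.2778×1.3710 = 1.4726 bits


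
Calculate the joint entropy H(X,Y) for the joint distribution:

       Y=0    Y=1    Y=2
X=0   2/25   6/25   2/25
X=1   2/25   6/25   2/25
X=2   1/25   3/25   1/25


H(X,Y) = -Σ p(x,y) log₂ p(x,y)
  p(0,0)=2/25: -0.0800 × log₂(0.0800) = 0.2915
  p(0,1)=6/25: -0.2400 × log₂(0.2400) = 0.4941
  p(0,2)=2/25: -0.0800 × log₂(0.0800) = 0.2915
  p(1,0)=2/25: -0.0800 × log₂(0.0800) = 0.2915
  p(1,1)=6/25: -0.2400 × log₂(0.2400) = 0.4941
  p(1,2)=2/25: -0.0800 × log₂(0.0800) = 0.2915
  p(2,0)=1/25: -0.0400 × log₂(0.0400) = 0.1858
  p(2,1)=3/25: -0.1200 × log₂(0.1200) = 0.3671
  p(2,2)=1/25: -0.0400 × log₂(0.0400) = 0.1858
H(X,Y) = 2.8929 bits


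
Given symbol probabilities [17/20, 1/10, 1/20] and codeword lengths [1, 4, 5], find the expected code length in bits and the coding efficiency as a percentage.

Average length L = Σ p_i × l_i = 1.5000 bits
Entropy H = 0.7476 bits
Efficiency η = H/L × 100% = 49.84%


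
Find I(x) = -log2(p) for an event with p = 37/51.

Information content I(x) = -log₂(p(x))
I = -log₂(37/51) = -log₂(0.7255)
I = 0.4630 bits


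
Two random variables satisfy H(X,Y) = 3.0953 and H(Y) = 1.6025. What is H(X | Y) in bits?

Chain rule: H(X,Y) = H(X|Y) + H(Y)
H(X|Y) = H(X,Y) - H(Y) = 3.0953 - 1.6025 = 1.4928 bits


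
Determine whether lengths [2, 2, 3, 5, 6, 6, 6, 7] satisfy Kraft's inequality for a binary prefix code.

Kraft inequality: Σ 2^(-l_i) ≤ 1 for prefix-free code
Calculating: 2^(-2) + 2^(-2) + 2^(-3) + 2^(-5) + 2^(-6) + 2^(-6) + 2^(-6) + 2^(-7)
= 0.25 + 0.25 + 0.125 + 0.03125 + 0.015625 + 0.015625 + 0.015625 + 0.0078125
= 0.7109
Since 0.7109 ≤ 1, prefix-free code exists
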